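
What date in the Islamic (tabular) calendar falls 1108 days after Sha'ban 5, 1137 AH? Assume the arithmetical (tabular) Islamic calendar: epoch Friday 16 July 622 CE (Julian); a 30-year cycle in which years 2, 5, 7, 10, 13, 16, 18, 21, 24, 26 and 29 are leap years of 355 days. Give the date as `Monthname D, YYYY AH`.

Ramadan 21, 1140 AH

JDN of Sha'ban 5, 1137 AH = 2351212.
2351212 + 1108 = 2352320.
JDN 2352320 in the tabular Islamic calendar is Ramadan 21, 1140 AH.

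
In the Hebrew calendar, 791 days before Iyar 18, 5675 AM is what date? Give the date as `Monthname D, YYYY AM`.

Adar I 23, 5673 AM

JDN of Iyar 18, 5675 AM = 2420620.
2420620 − 791 = 2419829.
JDN 2419829 in the Hebrew calendar is Adar I 23, 5673 AM.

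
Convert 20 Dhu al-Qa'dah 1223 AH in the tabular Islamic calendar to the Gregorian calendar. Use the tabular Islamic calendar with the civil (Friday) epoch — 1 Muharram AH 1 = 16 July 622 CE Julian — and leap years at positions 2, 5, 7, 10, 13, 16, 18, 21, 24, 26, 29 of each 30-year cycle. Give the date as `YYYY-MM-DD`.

Julian Day Number of the source date = 2381790.
Converting JDN 2381790 to the Gregorian calendar gives 7 January 1809 CE.

1809-01-07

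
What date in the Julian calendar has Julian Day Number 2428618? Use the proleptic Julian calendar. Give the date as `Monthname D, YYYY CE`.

JDN 2428618 is 25 March 1937 in the Gregorian calendar.
In the Julian calendar that day is March 12, 1937 CE.

March 12, 1937 CE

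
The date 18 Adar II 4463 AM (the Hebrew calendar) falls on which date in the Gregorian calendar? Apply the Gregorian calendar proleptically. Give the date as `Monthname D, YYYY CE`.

Julian Day Number of the source date = 1977899.
Converting JDN 1977899 to the Gregorian calendar gives 16 March 703 CE.

March 16, 703 CE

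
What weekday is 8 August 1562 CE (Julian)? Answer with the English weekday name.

Saturday

In the proleptic Gregorian calendar this is 18 August 1562 (JDN 2291798).
2291798 ≡ 5 (mod 7); counting from Monday = 0 gives Saturday.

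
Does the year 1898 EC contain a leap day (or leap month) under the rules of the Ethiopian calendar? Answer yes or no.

1898 mod 4 = 2; in the Ethiopian calendar a year is leap when year mod 4 = 3, so it is a common year.

no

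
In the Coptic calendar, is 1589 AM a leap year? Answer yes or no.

no

1589 mod 4 = 1; in the Coptic calendar a year is leap when year mod 4 = 3, so it is a common year.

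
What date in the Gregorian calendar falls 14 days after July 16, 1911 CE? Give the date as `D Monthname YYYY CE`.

30 July 1911 CE

Counting 14 days forward from JDN 2419234 reaches JDN 2419248, which is 30 July 1911 CE.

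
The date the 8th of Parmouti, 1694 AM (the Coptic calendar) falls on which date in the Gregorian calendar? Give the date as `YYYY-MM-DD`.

1978-04-16

Julian Day Number of the source date = 2443615.
Converting JDN 2443615 to the Gregorian calendar gives 16 April 1978 CE.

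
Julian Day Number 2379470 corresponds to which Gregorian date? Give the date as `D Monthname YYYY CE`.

1 September 1802 CE

JDN 2451545 is 1 Jan 2000; 2379470 is −72075 days from there.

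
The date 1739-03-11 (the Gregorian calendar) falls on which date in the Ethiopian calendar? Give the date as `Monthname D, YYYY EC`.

Megabit 4, 1731 EC

Both dates share Julian Day Number 2356286; in the Ethiopian calendar that is 4 Megabit 1731 EC.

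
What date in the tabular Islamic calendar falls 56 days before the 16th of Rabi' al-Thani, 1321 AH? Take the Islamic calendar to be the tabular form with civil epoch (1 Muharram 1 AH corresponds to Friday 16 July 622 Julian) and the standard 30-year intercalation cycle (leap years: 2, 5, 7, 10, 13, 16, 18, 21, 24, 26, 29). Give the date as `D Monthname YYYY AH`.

Counting 56 days back from JDN 2416308 reaches JDN 2416252, which is 19 Safar 1321 AH.

19 Safar 1321 AH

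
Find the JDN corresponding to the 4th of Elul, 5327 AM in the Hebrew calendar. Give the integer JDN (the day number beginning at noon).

Equivalently 19 August 1567 (proleptic Gregorian).
JDN 2299161 is 15 October 1582 CE (Gregorian); the target day is −5536 days from there, so JDN = 2293625.

2293625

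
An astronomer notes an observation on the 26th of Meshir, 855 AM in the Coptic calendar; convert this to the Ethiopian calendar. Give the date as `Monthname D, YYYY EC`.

Both dates share Julian Day Number 2137128; in the Ethiopian calendar that is 26 Yekatit 1131 EC.

Yekatit 26, 1131 EC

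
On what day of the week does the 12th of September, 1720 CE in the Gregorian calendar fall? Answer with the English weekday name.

Since JDN mod 7 = 3 (0 = Monday), the day is Thursday.

Thursday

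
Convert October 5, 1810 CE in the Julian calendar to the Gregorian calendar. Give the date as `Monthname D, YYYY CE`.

October 17, 1810 CE

For dates in this range the Gregorian date is 12 days ahead of the Julian.
5 October 1810 Julian + 12 days → 17 October 1810 Gregorian.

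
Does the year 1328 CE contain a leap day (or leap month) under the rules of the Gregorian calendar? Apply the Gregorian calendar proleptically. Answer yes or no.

yes

1328 is divisible by 4 and not by 100, so it is a leap year.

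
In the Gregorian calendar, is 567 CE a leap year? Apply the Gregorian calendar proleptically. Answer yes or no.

567 is not divisible by 4, so it is a common year.

no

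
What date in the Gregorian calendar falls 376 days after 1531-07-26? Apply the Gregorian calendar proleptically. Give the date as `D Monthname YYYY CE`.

5 August 1532 CE

Counting 376 days forward from JDN 2280452 reaches JDN 2280828, which is 5 August 1532 CE.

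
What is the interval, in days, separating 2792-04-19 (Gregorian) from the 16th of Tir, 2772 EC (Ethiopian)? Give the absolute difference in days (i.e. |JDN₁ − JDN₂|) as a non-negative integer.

4462

First date → JDN 2740926; second date → JDN 2736464.
The interval is |2740926 − 2736464| = 4462 days.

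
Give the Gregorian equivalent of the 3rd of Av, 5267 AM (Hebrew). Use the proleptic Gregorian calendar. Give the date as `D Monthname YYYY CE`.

Both dates share Julian Day Number 2271682; in the Gregorian calendar that is 22 July 1507 CE.

22 July 1507 CE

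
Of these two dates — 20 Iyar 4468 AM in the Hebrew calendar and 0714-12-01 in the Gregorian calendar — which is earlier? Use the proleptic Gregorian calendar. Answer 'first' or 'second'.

Converting both to JDN: 1979790 vs 1982177; the smaller is the first.

first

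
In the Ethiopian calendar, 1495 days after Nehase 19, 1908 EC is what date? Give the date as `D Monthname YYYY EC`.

18 Meskerem 1913 EC

The starting date is JDN 2421101; 2421101 + 1495 = 2422596.
JDN 2422596 corresponds to 18 Meskerem 1913 EC.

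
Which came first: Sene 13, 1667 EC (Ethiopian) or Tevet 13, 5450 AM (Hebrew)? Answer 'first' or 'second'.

First date → JDN 2333009; second date → JDN 2338314.
JDN 2333009 < JDN 2338314, so the first date is earlier.

first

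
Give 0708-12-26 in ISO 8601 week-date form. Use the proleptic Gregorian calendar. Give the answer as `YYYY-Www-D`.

0708-W52-6

The weekday is Saturday (ISO weekday 6).
That Saturday belongs to ISO week 52 of ISO year 708.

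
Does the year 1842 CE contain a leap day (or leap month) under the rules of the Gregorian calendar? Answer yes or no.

1842 is not divisible by 4, so it is a common year.

no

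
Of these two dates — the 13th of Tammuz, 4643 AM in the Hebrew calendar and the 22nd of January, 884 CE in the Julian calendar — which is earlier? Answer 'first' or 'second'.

Converting both to JDN: 2043747 vs 2043960; the smaller is the first.

first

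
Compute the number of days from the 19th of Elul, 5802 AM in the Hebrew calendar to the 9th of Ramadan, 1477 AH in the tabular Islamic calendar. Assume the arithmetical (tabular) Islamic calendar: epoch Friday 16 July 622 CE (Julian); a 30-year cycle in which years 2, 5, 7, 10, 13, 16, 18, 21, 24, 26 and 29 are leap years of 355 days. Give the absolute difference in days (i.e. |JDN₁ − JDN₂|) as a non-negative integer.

First date → JDN 2467132; second date → JDN 2471729.
The interval is |2467132 − 2471729| = 4597 days.

4597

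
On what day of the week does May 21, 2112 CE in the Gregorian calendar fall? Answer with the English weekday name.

2492593 ≡ 5 (mod 7); counting from Monday = 0 gives Saturday.

Saturday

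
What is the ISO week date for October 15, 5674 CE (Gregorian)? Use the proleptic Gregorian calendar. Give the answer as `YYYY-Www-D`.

The weekday is Monday (ISO weekday 1).
That Monday belongs to ISO week 42 of ISO year 5674.

5674-W42-1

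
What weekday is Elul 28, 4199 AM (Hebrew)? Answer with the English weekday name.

Saturday

Equivalently 24 September 439 Gregorian, JDN 1881668.
JDN 1881668 mod 7 = 5, and JDN 0 was a Monday, so this is a Saturday.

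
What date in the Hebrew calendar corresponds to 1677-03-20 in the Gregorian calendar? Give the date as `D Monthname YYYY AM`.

Julian Day Number of the source date = 2333651.
Converting JDN 2333651 to the Hebrew calendar gives 16 Adar II 5437 AM.

16 Adar II 5437 AM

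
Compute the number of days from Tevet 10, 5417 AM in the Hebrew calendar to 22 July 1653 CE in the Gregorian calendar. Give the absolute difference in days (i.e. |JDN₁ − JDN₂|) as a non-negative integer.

1253

JDN of the first date = 2326262.
JDN of the second date = 2325009.
|2325009 − 2326262| = 1253.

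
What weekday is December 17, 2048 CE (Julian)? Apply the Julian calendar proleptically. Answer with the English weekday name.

Wednesday

This is JDN 2469441 (30 December 2048 Gregorian).
2469441 ≡ 2 (mod 7); counting from Monday = 0 gives Wednesday.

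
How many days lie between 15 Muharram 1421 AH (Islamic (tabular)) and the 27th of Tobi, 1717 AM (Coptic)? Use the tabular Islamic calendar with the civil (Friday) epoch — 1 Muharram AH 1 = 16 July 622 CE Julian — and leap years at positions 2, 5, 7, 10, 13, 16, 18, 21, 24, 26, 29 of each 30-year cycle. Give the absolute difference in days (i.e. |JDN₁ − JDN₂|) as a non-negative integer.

First date → JDN 2451655; second date → JDN 2451945.
The interval is |2451655 − 2451945| = 290 days.

290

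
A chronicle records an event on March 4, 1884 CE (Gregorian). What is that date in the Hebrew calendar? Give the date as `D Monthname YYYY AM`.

7 Adar 5644 AM

Both dates share Julian Day Number 2409240; in the Hebrew calendar that is 7 Adar 5644 AM.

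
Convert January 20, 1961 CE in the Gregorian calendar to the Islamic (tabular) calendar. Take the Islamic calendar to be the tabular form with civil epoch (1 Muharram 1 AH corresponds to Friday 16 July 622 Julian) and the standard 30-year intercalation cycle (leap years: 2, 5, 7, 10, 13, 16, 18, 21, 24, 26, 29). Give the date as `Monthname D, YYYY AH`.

Both dates share Julian Day Number 2437320; in the tabular Islamic calendar that is 2 Sha'ban 1380 AH.

Sha'ban 2, 1380 AH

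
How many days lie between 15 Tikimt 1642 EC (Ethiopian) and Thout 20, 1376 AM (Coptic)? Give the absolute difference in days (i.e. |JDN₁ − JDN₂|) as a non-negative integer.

First date → JDN 2323640; second date → JDN 2327268.
The interval is |2323640 − 2327268| = 3628 days.

3628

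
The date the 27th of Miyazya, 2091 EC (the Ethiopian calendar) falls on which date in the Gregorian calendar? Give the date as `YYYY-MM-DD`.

Both dates share Julian Day Number 2487829; in the Gregorian calendar that is 5 May 2099 CE.

2099-05-05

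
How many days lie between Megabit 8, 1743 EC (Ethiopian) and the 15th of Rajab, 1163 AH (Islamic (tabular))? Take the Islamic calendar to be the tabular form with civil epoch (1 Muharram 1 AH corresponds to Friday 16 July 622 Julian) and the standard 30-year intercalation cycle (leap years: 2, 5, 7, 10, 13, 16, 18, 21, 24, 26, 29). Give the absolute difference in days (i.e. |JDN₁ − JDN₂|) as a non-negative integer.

JDN of the first date = 2360673.
JDN of the second date = 2360405.
|2360405 − 2360673| = 268.

268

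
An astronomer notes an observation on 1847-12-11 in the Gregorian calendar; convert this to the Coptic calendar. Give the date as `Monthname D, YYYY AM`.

Julian Day Number of the source date = 2396007.
Converting JDN 2396007 to the Coptic calendar gives 2 Koiak 1564 AM.

Koiak 2, 1564 AM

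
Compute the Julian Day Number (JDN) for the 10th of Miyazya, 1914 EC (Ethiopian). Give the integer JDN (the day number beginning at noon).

2423163

Equivalently 18 April 1922 (Gregorian).
JDN 2451545 is 1 January 2000 CE (Gregorian); the target day is −28382 days from there, so JDN = 2423163.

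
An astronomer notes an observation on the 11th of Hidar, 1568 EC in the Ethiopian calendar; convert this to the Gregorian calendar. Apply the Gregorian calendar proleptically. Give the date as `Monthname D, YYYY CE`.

Both dates share Julian Day Number 2296638; in the Gregorian calendar that is 18 November 1575 CE.

November 18, 1575 CE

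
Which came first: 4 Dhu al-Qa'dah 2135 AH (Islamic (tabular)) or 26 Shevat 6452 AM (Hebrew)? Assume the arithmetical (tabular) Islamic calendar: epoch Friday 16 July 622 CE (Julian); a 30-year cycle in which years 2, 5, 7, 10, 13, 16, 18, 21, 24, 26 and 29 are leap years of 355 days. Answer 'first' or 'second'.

second

First date → JDN 2704956; second date → JDN 2704328.
JDN 2704328 < JDN 2704956, so the second date is earlier.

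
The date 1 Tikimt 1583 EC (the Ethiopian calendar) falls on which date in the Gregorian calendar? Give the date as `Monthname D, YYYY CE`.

October 8, 1590 CE

Both dates share Julian Day Number 2302076; in the Gregorian calendar that is 8 October 1590 CE.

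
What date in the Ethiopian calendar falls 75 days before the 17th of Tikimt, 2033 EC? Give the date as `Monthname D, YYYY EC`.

The starting date is JDN 2466455; 2466455 − 75 = 2466380.
JDN 2466380 corresponds to Nehase 7, 2032 EC.

Nehase 7, 2032 EC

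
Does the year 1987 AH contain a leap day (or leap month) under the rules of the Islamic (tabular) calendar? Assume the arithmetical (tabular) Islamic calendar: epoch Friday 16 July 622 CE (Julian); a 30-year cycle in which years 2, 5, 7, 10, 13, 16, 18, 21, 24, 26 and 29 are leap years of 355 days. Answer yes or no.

Year 1987 AH is year 7 of its 30-year cycle; leap positions are 2, 5, 7, 10, 13, 16, 18, 21, 24, 26, 29, so it is a leap year (355 days).

yes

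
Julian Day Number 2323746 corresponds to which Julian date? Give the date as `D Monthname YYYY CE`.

26 January 1650 CE

JDN 2323746 is 5 February 1650 in the Gregorian calendar.
In the Julian calendar that day is 26 January 1650 CE.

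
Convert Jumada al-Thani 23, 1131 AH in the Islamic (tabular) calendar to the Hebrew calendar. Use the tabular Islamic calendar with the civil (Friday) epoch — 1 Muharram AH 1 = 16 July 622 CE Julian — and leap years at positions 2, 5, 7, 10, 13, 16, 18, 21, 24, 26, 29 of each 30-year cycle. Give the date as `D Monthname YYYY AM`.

The source date corresponds to 13 May 1719 in the Gregorian calendar (JDN 2349044).
That day falls on 24 Iyar 5479 AM in the Hebrew calendar.

24 Iyar 5479 AM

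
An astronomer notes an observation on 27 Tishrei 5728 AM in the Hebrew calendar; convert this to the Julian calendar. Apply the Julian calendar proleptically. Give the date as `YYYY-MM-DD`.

1967-10-18

Both dates share Julian Day Number 2439795; in the Julian calendar that is 18 October 1967 CE.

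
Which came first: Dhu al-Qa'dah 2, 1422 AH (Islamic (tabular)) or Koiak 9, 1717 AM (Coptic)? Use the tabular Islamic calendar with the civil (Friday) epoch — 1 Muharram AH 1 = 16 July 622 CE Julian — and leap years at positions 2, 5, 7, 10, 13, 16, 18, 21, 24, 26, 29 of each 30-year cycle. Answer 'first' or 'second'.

second

The two dates have Julian Day Numbers 2452291 and 2451897 respectively.
Since 2451897 < 2452291, the second date comes first.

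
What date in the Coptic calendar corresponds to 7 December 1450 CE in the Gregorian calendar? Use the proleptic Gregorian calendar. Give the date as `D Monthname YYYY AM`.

2 Koiak 1167 AM

Julian Day Number of the source date = 2251002.
Converting JDN 2251002 to the Coptic calendar gives 2 Koiak 1167 AM.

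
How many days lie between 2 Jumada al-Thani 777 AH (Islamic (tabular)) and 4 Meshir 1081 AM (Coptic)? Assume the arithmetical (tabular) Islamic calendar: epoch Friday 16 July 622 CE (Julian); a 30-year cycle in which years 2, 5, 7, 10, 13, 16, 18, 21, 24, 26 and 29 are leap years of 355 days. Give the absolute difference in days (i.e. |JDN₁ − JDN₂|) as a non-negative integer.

3925

First date → JDN 2223578; second date → JDN 2219653.
The interval is |2223578 − 2219653| = 3925 days.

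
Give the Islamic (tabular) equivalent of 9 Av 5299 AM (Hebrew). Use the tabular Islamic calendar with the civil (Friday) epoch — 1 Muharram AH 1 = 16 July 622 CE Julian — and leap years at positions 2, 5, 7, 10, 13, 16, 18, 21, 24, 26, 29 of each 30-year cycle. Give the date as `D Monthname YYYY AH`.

Both dates share Julian Day Number 2283382; in the tabular Islamic calendar that is 8 Rabi' al-Awwal 946 AH.

8 Rabi' al-Awwal 946 AH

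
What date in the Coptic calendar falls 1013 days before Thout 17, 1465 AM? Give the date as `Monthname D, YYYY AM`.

Counting 1013 days back from JDN 2359772 reaches JDN 2358759, which is Koiak 10, 1462 AM.

Koiak 10, 1462 AM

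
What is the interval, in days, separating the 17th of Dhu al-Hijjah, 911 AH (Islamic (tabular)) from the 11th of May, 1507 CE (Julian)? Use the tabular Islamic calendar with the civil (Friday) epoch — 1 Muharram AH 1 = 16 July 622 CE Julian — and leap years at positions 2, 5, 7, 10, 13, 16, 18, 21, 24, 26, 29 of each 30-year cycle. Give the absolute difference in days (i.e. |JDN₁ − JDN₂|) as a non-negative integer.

365

First date → JDN 2271255; second date → JDN 2271620.
The interval is |2271255 − 2271620| = 365 days.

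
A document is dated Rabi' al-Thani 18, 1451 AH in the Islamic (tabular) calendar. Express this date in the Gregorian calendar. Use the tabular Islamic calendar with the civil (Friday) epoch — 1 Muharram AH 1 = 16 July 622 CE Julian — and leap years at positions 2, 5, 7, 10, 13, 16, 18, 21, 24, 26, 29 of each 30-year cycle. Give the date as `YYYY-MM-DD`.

Both dates share Julian Day Number 2462378; in the Gregorian calendar that is 29 August 2029 CE.

2029-08-29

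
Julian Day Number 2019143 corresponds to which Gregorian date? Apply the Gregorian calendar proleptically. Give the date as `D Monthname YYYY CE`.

JDN 2451545 is 1 Jan 2000; 2019143 is −432402 days from there.

15 February 816 CE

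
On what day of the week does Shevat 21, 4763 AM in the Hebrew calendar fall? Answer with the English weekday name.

Tuesday

This is JDN 2087429 (1 February 1003 Gregorian).
Since JDN mod 7 = 1 (0 = Monday), the day is Tuesday.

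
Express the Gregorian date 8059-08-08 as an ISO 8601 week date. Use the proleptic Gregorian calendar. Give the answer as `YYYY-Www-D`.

The weekday is Friday (ISO weekday 5).
That Friday belongs to ISO week 32 of ISO year 8059.

8059-W32-5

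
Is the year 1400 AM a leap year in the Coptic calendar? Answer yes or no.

no

1400 mod 4 = 0; in the Coptic calendar a year is leap when year mod 4 = 3, so it is a common year.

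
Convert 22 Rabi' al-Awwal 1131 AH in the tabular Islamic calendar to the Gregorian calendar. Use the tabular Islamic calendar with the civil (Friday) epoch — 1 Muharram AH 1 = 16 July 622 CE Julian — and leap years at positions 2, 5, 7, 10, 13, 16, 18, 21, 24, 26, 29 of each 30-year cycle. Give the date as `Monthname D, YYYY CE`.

Julian Day Number of the source date = 2348954.
Converting JDN 2348954 to the Gregorian calendar gives 12 February 1719 CE.

February 12, 1719 CE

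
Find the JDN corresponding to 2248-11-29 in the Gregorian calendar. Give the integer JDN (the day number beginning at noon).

2542458

JDN 2400001 is 17 November 1858 CE (Gregorian), MJD 0; the target day is +142457 days from there, so JDN = 2542458.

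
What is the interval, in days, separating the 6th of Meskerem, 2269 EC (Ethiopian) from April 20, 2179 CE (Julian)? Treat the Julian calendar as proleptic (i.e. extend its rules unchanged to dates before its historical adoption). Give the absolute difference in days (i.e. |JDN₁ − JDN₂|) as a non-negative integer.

35566

JDN of the first date = 2552613.
JDN of the second date = 2517047.
|2517047 − 2552613| = 35566.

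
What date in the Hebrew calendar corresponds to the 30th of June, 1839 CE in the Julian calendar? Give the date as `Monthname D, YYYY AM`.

Av 1, 5599 AM

The source date corresponds to 12 July 1839 in the Gregorian calendar (JDN 2392933).
That day falls on 1 Av 5599 AM in the Hebrew calendar.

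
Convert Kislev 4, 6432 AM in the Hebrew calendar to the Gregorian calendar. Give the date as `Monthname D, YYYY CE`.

November 27, 2671 CE

Both dates share Julian Day Number 2696953; in the Gregorian calendar that is 27 November 2671 CE.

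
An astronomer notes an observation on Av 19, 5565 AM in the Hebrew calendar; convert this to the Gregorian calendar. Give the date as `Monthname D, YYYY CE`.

August 14, 1805 CE

Julian Day Number of the source date = 2380548.
Converting JDN 2380548 to the Gregorian calendar gives 14 August 1805 CE.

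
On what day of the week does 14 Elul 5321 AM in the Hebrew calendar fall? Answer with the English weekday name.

Equivalently 5 September 1561 Gregorian, JDN 2291451.
2291451 ≡ 1 (mod 7); counting from Monday = 0 gives Tuesday.

Tuesday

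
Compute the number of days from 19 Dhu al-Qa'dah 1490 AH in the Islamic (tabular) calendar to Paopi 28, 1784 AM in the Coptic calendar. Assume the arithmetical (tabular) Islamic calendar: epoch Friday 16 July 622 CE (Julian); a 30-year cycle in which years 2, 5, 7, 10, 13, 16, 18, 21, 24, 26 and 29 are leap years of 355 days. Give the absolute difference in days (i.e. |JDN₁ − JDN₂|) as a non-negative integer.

77

JDN of the first date = 2476405.
JDN of the second date = 2476328.
|2476328 − 2476405| = 77.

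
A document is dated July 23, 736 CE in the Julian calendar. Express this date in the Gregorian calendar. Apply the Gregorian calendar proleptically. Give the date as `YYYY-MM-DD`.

For dates in this range the Gregorian date is 4 days ahead of the Julian.
23 July 736 Julian + 4 days → 27 July 736 Gregorian.

0736-07-27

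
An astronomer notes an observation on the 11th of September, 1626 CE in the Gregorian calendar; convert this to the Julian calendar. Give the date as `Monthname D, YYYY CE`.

At this point the Julian calendar is 10 days behind the Gregorian.
11 September 1626 Gregorian − 10 days → 1 September 1626 Julian.

September 1, 1626 CE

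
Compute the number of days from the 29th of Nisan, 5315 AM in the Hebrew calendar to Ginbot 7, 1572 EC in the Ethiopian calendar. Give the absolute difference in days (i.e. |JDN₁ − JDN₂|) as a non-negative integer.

First date → JDN 2289131; second date → JDN 2298275.
The interval is |2289131 − 2298275| = 9144 days.

9144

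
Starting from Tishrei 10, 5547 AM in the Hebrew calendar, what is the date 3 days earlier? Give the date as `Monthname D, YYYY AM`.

Tishrei 7, 5547 AM

Counting 3 days back from JDN 2373658 reaches JDN 2373655, which is Tishrei 7, 5547 AM.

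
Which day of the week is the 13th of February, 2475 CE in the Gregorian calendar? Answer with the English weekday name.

Since JDN mod 7 = 2 (0 = Monday), the day is Wednesday.

Wednesday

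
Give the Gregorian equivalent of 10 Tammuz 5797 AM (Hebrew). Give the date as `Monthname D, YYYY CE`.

Julian Day Number of the source date = 2465233.
Converting JDN 2465233 to the Gregorian calendar gives 23 June 2037 CE.

June 23, 2037 CE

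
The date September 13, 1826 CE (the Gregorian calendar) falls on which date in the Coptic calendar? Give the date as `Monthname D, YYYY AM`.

Thout 4, 1543 AM

Julian Day Number of the source date = 2388248.
Converting JDN 2388248 to the Coptic calendar gives 4 Thout 1543 AM.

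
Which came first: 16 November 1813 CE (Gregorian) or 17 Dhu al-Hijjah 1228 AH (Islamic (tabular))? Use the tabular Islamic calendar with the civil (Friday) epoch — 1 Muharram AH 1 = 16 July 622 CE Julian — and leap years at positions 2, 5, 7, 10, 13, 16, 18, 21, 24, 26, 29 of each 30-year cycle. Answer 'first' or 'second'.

first

Converting both to JDN: 2383564 vs 2383589; the smaller is the first.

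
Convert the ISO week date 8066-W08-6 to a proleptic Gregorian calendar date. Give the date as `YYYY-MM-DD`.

ISO week 1 of 8066 is the week containing the first Thursday of 8066.
Week 8, day 6 (Saturday) lands on 8066-02-27.

8066-02-27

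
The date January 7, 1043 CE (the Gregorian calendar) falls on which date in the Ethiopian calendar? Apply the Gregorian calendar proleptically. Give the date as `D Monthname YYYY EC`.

Both dates share Julian Day Number 2102014; in the Ethiopian calendar that is 6 Tir 1035 EC.

6 Tir 1035 EC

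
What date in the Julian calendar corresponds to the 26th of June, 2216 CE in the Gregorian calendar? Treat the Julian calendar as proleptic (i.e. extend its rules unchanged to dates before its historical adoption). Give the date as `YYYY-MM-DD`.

At this point the Julian calendar is 15 days behind the Gregorian.
26 June 2216 Gregorian − 15 days → 11 June 2216 Julian.

2216-06-11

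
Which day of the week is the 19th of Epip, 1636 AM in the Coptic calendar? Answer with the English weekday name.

Equivalently 26 July 1920 Gregorian, JDN 2422532.
JDN 2422532 mod 7 = 0, and JDN 0 was a Monday, so this is a Monday.

Monday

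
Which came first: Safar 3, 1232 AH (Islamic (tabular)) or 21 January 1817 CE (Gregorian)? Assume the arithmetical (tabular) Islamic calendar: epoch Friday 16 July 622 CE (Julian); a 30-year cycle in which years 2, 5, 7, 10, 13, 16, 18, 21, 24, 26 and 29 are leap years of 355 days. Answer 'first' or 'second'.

Converting both to JDN: 2384697 vs 2384726; the smaller is the first.

first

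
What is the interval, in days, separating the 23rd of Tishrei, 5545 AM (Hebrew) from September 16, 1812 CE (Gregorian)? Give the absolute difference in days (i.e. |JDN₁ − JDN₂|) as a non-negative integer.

First date → JDN 2372934; second date → JDN 2383138.
The interval is |2372934 − 2383138| = 10204 days.

10204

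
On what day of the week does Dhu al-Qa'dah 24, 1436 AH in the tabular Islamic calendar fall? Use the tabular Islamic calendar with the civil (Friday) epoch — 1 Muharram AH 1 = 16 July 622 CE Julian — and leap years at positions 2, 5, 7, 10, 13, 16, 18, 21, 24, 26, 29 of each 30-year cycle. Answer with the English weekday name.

Tuesday

In the Gregorian calendar this is 8 September 2015 (JDN 2457274).
Since JDN mod 7 = 1 (0 = Monday), the day is Tuesday.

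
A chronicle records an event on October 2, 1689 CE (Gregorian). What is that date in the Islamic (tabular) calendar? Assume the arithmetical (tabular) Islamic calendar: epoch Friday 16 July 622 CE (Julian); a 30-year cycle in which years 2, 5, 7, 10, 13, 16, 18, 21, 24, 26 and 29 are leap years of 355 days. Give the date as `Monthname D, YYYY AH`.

Julian Day Number of the source date = 2338230.
Converting JDN 2338230 to the tabular Islamic calendar gives 17 Dhu al-Hijjah 1100 AH.

Dhu al-Hijjah 17, 1100 AH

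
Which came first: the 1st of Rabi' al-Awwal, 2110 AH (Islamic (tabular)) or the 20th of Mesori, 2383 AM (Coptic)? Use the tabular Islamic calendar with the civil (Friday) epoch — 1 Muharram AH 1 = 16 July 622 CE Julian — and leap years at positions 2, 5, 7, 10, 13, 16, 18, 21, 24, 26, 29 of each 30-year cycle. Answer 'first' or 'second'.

second

First date → JDN 2695858; second date → JDN 2695404.
JDN 2695404 < JDN 2695858, so the second date is earlier.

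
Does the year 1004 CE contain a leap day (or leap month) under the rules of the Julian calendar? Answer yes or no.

1004 mod 4 = 0, so it is a leap year in the Julian calendar.

yes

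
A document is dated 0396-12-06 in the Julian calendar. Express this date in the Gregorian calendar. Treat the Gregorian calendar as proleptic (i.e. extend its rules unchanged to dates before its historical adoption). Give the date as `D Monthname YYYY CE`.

The Julian–Gregorian offset here is 1 day (Julian trailing).
6 December 396 Julian + 1 day → 7 December 396 Gregorian.

7 December 396 CE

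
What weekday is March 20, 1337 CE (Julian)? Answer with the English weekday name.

Thursday

In the proleptic Gregorian calendar this is 28 March 1337 (JDN 2209476).
JDN 2209476 mod 7 = 3, and JDN 0 was a Monday, so this is a Thursday.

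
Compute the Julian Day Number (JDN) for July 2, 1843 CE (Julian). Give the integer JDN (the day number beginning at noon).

2394396

Equivalently 14 July 1843 (Gregorian).
JDN 2451545 is 1 January 2000 CE (Gregorian); the target day is −57149 days from there, so JDN = 2394396.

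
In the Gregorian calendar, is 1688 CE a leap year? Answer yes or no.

1688 is divisible by 4 and not by 100, so it is a leap year.

yes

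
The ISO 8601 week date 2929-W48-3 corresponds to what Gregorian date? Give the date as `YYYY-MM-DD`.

ISO week 1 of 2929 is the week containing the first Thursday of 2929.
Week 48, day 3 (Wednesday) lands on 2929-11-30.

2929-11-30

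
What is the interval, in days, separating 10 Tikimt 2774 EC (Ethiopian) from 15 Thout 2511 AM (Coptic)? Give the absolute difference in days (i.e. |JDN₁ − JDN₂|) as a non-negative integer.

4723

First date → JDN 2737098; second date → JDN 2741821.
The interval is |2737098 − 2741821| = 4723 days.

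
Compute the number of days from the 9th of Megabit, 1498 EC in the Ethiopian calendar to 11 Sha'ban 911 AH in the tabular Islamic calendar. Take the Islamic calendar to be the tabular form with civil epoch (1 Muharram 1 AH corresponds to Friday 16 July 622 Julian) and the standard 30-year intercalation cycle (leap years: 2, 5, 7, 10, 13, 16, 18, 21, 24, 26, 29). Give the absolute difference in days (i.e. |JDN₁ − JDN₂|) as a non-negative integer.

57

JDN of the first date = 2271188.
JDN of the second date = 2271131.
|2271131 − 2271188| = 57.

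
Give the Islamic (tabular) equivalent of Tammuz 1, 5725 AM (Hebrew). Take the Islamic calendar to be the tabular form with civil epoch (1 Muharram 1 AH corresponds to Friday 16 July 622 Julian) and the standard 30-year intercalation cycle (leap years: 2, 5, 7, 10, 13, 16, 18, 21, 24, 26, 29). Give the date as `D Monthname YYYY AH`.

2 Rabi' al-Awwal 1385 AH

Julian Day Number of the source date = 2438943.
Converting JDN 2438943 to the tabular Islamic calendar gives 2 Rabi' al-Awwal 1385 AH.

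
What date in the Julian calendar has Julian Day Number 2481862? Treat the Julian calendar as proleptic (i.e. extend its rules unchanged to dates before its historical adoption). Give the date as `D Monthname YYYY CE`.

20 December 2082 CE

JDN 2481862 is 2 January 2083 in the Gregorian calendar.
In the Julian calendar that day is 20 December 2082 CE.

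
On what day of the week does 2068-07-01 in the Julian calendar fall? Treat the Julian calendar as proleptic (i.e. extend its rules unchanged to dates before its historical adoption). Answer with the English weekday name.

Saturday

Equivalently 14 July 2068 Gregorian, JDN 2476577.
JDN 2476577 mod 7 = 5, and JDN 0 was a Monday, so this is a Saturday.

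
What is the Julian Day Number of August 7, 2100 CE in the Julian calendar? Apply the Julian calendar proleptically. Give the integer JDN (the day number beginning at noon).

2488302

In the Gregorian calendar the same day is 21 August 2100.
JDN 2299161 is 15 October 1582 CE (Gregorian); the target day is +189141 days from there, so JDN = 2488302.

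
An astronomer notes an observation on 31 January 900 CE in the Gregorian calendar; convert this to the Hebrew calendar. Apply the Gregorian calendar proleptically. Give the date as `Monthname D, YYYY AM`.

Shevat 23, 4660 AM

Both dates share Julian Day Number 2049809; in the Hebrew calendar that is 23 Shevat 4660 AM.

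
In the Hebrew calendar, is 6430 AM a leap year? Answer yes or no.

Hebrew year 6430 is year 8 of its 19-year Metonic cycle; leap years are at positions 3, 6, 8, 11, 14, 17, 19, so it is a leap year (13 months).

yes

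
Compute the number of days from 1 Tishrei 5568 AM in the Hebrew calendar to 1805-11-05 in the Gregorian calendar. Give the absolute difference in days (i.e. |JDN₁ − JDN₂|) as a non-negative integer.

JDN of the first date = 2381328.
JDN of the second date = 2380631.
|2380631 − 2381328| = 697.

697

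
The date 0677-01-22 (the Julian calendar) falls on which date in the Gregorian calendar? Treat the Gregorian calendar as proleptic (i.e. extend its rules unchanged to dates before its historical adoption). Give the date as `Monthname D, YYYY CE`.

For dates in this range the Gregorian date is 3 days ahead of the Julian.
22 January 677 Julian + 3 days → 25 January 677 Gregorian.

January 25, 677 CE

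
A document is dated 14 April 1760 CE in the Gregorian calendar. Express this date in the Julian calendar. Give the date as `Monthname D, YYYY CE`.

April 3, 1760 CE

The Julian–Gregorian offset here is 11 days (Julian trailing).
14 April 1760 Gregorian − 11 days → 3 April 1760 Julian.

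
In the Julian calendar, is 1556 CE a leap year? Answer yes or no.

1556 mod 4 = 0, so it is a leap year in the Julian calendar.

yes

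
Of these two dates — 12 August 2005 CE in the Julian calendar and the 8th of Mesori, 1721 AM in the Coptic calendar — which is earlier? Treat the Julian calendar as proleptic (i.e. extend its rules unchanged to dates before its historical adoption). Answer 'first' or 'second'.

The two dates have Julian Day Numbers 2453608 and 2453597 respectively.
Since 2453597 < 2453608, the second date comes first.

second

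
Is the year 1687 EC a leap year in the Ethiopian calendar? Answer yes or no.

yes

1687 mod 4 = 3; in the Ethiopian calendar a year is leap when year mod 4 = 3, so it is a leap year.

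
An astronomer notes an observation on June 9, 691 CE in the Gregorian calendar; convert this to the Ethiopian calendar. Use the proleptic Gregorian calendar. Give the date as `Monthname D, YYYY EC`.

Sene 12, 683 EC

Julian Day Number of the source date = 1973602.
Converting JDN 1973602 to the Ethiopian calendar gives 12 Sene 683 EC.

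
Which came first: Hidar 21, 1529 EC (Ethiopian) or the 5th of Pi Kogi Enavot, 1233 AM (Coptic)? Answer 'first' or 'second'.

second

First date → JDN 2282403; second date → JDN 2275382.
JDN 2275382 < JDN 2282403, so the second date is earlier.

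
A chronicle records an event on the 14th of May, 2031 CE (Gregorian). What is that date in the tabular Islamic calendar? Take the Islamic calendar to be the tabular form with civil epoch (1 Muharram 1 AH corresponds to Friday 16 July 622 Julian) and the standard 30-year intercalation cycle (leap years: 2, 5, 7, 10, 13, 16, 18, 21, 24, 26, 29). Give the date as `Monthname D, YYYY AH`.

Muharram 22, 1453 AH

Julian Day Number of the source date = 2463001.
Converting JDN 2463001 to the tabular Islamic calendar gives 22 Muharram 1453 AH.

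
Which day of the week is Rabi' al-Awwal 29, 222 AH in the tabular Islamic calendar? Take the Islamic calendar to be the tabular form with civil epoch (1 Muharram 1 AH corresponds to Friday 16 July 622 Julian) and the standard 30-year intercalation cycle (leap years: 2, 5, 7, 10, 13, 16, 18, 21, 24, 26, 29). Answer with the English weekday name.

Sunday

In the proleptic Gregorian calendar this is 15 March 837 (JDN 2026842).
2026842 ≡ 6 (mod 7); counting from Monday = 0 gives Sunday.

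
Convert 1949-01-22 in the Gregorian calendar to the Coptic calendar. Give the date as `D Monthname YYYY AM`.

Julian Day Number of the source date = 2432939.
Converting JDN 2432939 to the Coptic calendar gives 14 Tobi 1665 AM.

14 Tobi 1665 AM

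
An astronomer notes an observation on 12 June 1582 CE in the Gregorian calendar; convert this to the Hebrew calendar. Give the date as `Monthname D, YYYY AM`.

Sivan 12, 5342 AM

Both dates share Julian Day Number 2299036; in the Hebrew calendar that is 12 Sivan 5342 AM.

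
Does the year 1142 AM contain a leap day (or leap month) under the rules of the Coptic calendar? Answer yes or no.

1142 mod 4 = 2; in the Coptic calendar a year is leap when year mod 4 = 3, so it is a common year.

no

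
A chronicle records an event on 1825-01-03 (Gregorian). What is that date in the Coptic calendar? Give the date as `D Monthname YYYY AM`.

Julian Day Number of the source date = 2387630.
Converting JDN 2387630 to the Coptic calendar gives 26 Koiak 1541 AM.

26 Koiak 1541 AM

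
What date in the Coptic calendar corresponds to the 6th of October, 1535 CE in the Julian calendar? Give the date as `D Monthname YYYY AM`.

The source date corresponds to 16 October 1535 in the proleptic Gregorian calendar (JDN 2281995).
That day falls on 8 Paopi 1252 AM in the Coptic calendar.

8 Paopi 1252 AM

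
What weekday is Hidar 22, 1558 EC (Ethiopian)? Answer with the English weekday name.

Sunday

In the proleptic Gregorian calendar this is 28 November 1565 (JDN 2292996).
JDN 2292996 mod 7 = 6, and JDN 0 was a Monday, so this is a Sunday.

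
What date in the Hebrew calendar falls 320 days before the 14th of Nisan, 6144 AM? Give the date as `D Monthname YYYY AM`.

18 Iyar 6143 AM

Counting 320 days back from JDN 2591894 reaches JDN 2591574, which is 18 Iyar 6143 AM.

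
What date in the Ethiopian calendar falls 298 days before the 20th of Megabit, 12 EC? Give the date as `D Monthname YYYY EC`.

28 Ginbot 11 EC

The starting date is JDN 1728438; 1728438 − 298 = 1728140.
JDN 1728140 corresponds to 28 Ginbot 11 EC.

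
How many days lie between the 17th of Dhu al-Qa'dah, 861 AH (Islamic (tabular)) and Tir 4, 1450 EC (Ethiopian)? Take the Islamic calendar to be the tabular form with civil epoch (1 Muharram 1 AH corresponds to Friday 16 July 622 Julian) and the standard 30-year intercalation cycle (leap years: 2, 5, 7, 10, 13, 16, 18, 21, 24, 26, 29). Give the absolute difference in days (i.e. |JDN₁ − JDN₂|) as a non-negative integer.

85

JDN of the first date = 2253506.
JDN of the second date = 2253591.
|2253591 − 2253506| = 85.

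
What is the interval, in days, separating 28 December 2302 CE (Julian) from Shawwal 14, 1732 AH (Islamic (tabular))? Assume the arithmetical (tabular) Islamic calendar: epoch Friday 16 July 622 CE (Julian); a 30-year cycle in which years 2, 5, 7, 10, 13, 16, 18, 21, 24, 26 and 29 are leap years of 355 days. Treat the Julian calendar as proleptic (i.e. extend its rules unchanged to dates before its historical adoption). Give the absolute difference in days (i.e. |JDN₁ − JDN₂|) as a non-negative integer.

First date → JDN 2562225; second date → JDN 2562128.
The interval is |2562225 − 2562128| = 97 days.

97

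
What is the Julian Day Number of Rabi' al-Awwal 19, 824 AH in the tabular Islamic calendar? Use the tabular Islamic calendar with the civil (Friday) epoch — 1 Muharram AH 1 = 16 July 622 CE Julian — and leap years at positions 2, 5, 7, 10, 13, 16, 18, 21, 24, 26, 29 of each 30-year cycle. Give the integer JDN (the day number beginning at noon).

2240161

Equivalently 2 April 1421 (proleptic Gregorian).
JDN 2299161 is 15 October 1582 CE (Gregorian); the target day is −59000 days from there, so JDN = 2240161.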